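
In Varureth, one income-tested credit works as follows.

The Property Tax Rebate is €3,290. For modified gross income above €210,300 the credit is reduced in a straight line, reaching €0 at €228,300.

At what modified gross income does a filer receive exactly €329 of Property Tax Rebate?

€226,500

€329 is 329/3,290 of the full €3,290, so 2,961/3,290 of the €18,000 range has been used: income = €210,300 + €18,000 × 2,961/3,290 = €226,500.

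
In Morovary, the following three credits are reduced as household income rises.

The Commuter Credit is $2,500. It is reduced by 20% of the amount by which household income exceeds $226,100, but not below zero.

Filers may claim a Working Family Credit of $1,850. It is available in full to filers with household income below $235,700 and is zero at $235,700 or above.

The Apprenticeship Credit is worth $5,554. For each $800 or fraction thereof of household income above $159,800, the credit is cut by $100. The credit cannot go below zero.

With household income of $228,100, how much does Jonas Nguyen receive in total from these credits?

Commuter Credit: 20% of the $2,000 excess over $226,100 is $400; credit = $2,500 − $400 = $2,100.
Working Family Credit: $228,100 is below the $235,700 cutoff, so the full $1,850 applies.
Apprenticeship Credit: income exceeds $159,800 by $68,300 → 86 increments × $100 = $8,600 ≥ base, so the credit is $0.
Total: $2,100 + $1,850 + $0 = $3,950.

$3,950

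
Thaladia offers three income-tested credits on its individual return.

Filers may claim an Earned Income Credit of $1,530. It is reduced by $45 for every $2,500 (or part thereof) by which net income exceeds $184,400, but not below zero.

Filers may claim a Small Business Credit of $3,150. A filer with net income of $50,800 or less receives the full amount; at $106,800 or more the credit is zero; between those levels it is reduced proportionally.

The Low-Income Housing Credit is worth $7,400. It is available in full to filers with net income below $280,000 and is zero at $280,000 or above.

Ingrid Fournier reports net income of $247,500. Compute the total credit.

Earned Income Credit: income exceeds $184,400 by $63,100, which is 26 full-or-partial $2,500 increments; reduction = 26 × $45 = $1,170, leaving $360.
Small Business Credit: $247,500 is at or above $106,800, so the credit is $0.
Low-Income Housing Credit: $247,500 is below the $280,000 cutoff, so the full $7,400 applies.
Total: $360 + $0 + $7,400 = $7,760.

$7,760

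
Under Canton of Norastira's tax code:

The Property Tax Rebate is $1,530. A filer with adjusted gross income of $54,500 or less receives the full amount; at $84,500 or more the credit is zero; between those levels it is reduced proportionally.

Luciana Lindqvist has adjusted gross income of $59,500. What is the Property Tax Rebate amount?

$1,275

Property Tax Rebate: $59,500 is $5,000 into a $30,000 phase-out range, leaving 25,000/30,000 of the credit: $1,530 × 25,000/30,000 = $1,275.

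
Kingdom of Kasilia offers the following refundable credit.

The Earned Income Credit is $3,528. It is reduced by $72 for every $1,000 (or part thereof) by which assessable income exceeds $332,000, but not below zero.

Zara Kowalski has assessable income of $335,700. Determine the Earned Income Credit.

Earned Income Credit: income exceeds $332,000 by $3,700, which is 4 full-or-partial $1,000 increments; reduction = 4 × $72 = $288, leaving $3,240.

$3,240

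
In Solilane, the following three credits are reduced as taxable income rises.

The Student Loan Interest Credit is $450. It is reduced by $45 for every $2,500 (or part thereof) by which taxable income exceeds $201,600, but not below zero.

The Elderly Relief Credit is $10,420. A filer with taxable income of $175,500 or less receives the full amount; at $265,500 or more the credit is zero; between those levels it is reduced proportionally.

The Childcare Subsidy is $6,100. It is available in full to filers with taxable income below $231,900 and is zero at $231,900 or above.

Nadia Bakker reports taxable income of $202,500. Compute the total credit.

$13,799

Student Loan Interest Credit: income exceeds $201,600 by $900, which is 1 full-or-partial $2,500 increment; reduction = 1 × $45 = $45, leaving $405.
Elderly Relief Credit: $202,500 is $27,000 into a $90,000 phase-out range, leaving 63,000/90,000 of the credit: $10,420 × 63,000/90,000 = $7,294.
Childcare Subsidy: $202,500 is below the $231,900 cutoff, so the full $6,100 applies.
Total: $405 + $7,294 + $6,100 = $13,799.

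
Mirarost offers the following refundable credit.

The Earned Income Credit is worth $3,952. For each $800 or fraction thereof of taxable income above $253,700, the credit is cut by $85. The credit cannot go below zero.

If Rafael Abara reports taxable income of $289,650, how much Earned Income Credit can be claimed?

Earned Income Credit: income exceeds $253,700 by $35,950, which is 45 full-or-partial $800 increments; reduction = 45 × $85 = $3,825, leaving $127.

$127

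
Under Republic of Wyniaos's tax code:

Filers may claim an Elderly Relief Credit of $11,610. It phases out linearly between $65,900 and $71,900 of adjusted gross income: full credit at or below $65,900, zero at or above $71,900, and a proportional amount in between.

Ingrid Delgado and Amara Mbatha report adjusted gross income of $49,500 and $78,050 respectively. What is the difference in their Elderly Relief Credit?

$11,610

Ingrid ($49,500): Elderly Relief Credit: $49,500 is at or below the $65,900 threshold, so the full $11,610 applies.
Amara ($78,050): Elderly Relief Credit: $78,050 is at or above $71,900, so the credit is $0.
Difference: |$11,610 − $0| = $11,610.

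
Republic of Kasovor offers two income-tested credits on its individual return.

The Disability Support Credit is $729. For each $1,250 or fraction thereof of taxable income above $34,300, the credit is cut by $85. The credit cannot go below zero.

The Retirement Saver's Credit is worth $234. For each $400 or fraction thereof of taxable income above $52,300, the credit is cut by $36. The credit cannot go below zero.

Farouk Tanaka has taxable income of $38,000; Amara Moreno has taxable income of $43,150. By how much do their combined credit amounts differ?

$425

Farouk ($38,000): Disability Support Credit: income exceeds $34,300 by $3,700, which is 3 full-or-partial $1,250 increments; reduction = 3 × $85 = $255, leaving $474. Retirement Saver's Credit: $38,000 is at or below the $52,300 threshold, so the full $234 applies. total $474 + $234 = $708
Amara ($43,150): Disability Support Credit: income exceeds $34,300 by $8,850, which is 8 full-or-partial $1,250 increments; reduction = 8 × $85 = $680, leaving $49. Retirement Saver's Credit: $43,150 is at or below the $52,300 threshold, so the full $234 applies. total $49 + $234 = $283
Difference: |$708 − $283| = $425.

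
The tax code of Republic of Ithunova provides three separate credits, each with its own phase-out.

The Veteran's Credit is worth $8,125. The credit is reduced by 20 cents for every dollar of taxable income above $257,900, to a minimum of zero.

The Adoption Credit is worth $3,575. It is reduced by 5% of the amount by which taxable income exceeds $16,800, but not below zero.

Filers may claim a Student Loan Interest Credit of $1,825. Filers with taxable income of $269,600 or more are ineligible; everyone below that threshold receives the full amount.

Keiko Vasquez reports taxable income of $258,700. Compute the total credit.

$9,790

Veteran's Credit: 20% of the $800 excess over $257,900 is $160; credit = $8,125 − $160 = $7,965.
Adoption Credit: 5% of the $241,900 excess over $16,800 is $12,095 ≥ base, so the credit is $0.
Student Loan Interest Credit: $258,700 is below the $269,600 cutoff, so the full $1,825 applies.
Total: $7,965 + $0 + $1,825 = $9,790.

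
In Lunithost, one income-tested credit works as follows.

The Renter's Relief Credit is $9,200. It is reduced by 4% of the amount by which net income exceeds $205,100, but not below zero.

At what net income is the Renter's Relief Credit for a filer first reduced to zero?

The credit falls by 4% of each dollar above $205,100, so it reaches zero when the excess is $9,200 / 4% = $230,000: income = $205,100 + $230,000 = $435,100.

$435,100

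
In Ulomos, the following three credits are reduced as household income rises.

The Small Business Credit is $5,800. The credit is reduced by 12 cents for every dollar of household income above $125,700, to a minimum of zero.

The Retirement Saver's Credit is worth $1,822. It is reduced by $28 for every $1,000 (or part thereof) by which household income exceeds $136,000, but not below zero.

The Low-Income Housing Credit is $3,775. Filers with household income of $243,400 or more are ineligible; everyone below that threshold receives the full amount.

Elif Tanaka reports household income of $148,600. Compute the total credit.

Small Business Credit: 12% of the $22,900 excess over $125,700 is $2,748; credit = $5,800 − $2,748 = $3,052.
Retirement Saver's Credit: income exceeds $136,000 by $12,600, which is 13 full-or-partial $1,000 increments; reduction = 13 × $28 = $364, leaving $1,458.
Low-Income Housing Credit: $148,600 is below the $243,400 cutoff, so the full $3,775 applies.
Total: $3,052 + $1,458 + $3,775 = $8,285.

$8,285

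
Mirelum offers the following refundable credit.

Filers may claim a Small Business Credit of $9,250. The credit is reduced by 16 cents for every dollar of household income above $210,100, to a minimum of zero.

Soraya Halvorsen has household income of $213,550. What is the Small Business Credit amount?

Small Business Credit: 16% of the $3,450 excess over $210,100 is $552; credit = $9,250 − $552 = $8,698.

$8,698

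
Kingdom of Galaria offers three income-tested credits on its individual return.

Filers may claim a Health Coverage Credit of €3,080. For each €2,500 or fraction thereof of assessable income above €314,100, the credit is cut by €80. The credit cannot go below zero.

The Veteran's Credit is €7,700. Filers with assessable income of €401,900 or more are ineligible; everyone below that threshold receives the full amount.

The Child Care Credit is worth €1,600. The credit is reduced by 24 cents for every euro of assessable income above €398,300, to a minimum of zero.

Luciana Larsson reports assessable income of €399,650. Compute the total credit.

€9,256

Health Coverage Credit: income exceeds €314,100 by €85,550, which is 35 full-or-partial €2,500 increments; reduction = 35 × €80 = €2,800, leaving €280.
Veteran's Credit: €399,650 is below the €401,900 cutoff, so the full €7,700 applies.
Child Care Credit: 24% of the €1,350 excess over €398,300 is €324; credit = €1,600 − €324 = €1,276.
Total: €280 + €7,700 + €1,276 = €9,256.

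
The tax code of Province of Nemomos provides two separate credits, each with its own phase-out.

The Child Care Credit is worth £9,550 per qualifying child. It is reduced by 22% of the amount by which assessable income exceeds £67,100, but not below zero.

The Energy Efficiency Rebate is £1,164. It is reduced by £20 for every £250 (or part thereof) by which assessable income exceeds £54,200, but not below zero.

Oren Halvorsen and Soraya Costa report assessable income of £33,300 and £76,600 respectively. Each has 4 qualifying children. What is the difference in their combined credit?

£3,254

Oren (£33,300): Child Care Credit: base = 4 × £9,550 = £38,200. £33,300 is at or below the £67,100 threshold, so the full £38,200 applies. Energy Efficiency Rebate: £33,300 is at or below the £54,200 threshold, so the full £1,164 applies. total £38,200 + £1,164 = £39,364
Soraya (£76,600): Child Care Credit: base = 4 × £9,550 = £38,200. 22% of the £9,500 excess over £67,100 is £2,090; credit = £38,200 − £2,090 = £36,110. Energy Efficiency Rebate: income exceeds £54,200 by £22,400 → 90 increments × £20 = £1,800 ≥ base, so the credit is £0. total £36,110 + £0 = £36,110
Difference: |£39,364 − £36,110| = £3,254.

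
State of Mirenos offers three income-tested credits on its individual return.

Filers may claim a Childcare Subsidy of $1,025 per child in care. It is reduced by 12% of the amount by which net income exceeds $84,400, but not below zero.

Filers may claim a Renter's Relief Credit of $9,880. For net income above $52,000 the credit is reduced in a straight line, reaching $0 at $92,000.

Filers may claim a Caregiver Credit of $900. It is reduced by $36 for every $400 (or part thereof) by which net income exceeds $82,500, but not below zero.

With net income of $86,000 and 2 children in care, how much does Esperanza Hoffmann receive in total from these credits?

Childcare Subsidy: base = 2 × $1,025 = $2,050. 12% of the $1,600 excess over $84,400 is $192; credit = $2,050 − $192 = $1,858.
Renter's Relief Credit: $86,000 is $34,000 into a $40,000 phase-out range, leaving 6,000/40,000 of the credit: $9,880 × 6,000/40,000 = $1,482.
Caregiver Credit: income exceeds $82,500 by $3,500, which is 9 full-or-partial $400 increments; reduction = 9 × $36 = $324, leaving $576.
Total: $1,858 + $1,482 + $576 = $3,916.

$3,916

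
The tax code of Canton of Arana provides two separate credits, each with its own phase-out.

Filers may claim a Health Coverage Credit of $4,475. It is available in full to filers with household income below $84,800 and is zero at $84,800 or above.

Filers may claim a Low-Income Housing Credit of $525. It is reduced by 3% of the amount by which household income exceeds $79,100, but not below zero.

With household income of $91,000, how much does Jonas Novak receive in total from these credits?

Health Coverage Credit: $91,000 meets or exceeds the $84,800 cutoff, so the credit is $0.
Low-Income Housing Credit: 3% of the $11,900 excess over $79,100 is $357; credit = $525 − $357 = $168.
Total: $0 + $168 = $168.

$168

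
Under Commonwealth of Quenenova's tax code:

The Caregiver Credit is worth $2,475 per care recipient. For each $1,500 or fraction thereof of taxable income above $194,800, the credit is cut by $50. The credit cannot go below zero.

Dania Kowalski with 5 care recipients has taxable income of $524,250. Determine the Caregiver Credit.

$1,375

Caregiver Credit: base = 5 × $2,475 = $12,375. income exceeds $194,800 by $329,450, which is 220 full-or-partial $1,500 increments; reduction = 220 × $50 = $11,000, leaving $1,375.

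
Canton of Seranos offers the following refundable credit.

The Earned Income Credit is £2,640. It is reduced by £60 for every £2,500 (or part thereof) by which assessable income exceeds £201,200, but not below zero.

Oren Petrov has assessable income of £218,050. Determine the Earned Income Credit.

£2,220

Earned Income Credit: income exceeds £201,200 by £16,850, which is 7 full-or-partial £2,500 increments; reduction = 7 × £60 = £420, leaving £2,220.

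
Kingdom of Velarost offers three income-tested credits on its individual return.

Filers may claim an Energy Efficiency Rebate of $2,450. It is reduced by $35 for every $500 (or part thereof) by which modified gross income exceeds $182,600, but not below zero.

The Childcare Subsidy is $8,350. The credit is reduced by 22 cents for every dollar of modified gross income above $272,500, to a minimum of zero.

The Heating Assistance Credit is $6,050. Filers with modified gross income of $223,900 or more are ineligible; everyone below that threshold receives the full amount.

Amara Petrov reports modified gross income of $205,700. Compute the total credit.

$15,205

Energy Efficiency Rebate: income exceeds $182,600 by $23,100, which is 47 full-or-partial $500 increments; reduction = 47 × $35 = $1,645, leaving $805.
Childcare Subsidy: $205,700 is at or below the $272,500 threshold, so the full $8,350 applies.
Heating Assistance Credit: $205,700 is below the $223,900 cutoff, so the full $6,050 applies.
Total: $805 + $8,350 + $6,050 = $15,205.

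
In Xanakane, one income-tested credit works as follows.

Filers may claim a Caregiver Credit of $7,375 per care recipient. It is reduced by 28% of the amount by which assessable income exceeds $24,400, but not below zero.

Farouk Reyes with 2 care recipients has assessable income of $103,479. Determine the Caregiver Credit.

Caregiver Credit: base = 2 × $7,375 = $14,750. 28% of the $79,079 excess over $24,400 is $22,142.12 ≥ base, so the credit is $0.

$0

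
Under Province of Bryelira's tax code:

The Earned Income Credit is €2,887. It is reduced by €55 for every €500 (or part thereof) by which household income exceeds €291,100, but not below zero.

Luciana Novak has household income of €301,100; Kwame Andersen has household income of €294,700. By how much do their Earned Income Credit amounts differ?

€660

Luciana (€301,100): Earned Income Credit: income exceeds €291,100 by €10,000, which is 20 full-or-partial €500 increments; reduction = 20 × €55 = €1,100, leaving €1,787.
Kwame (€294,700): Earned Income Credit: income exceeds €291,100 by €3,600, which is 8 full-or-partial €500 increments; reduction = 8 × €55 = €440, leaving €2,447.
Difference: |€1,787 − €2,447| = €660.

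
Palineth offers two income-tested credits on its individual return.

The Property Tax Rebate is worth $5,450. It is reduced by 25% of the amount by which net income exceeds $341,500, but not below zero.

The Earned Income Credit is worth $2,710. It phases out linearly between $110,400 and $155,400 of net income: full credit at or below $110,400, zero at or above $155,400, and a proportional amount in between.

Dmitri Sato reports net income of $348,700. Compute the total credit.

$3,650

Property Tax Rebate: 25% of the $7,200 excess over $341,500 is $1,800; credit = $5,450 − $1,800 = $3,650.
Earned Income Credit: $348,700 is at or above $155,400, so the credit is $0.
Total: $3,650 + $0 = $3,650.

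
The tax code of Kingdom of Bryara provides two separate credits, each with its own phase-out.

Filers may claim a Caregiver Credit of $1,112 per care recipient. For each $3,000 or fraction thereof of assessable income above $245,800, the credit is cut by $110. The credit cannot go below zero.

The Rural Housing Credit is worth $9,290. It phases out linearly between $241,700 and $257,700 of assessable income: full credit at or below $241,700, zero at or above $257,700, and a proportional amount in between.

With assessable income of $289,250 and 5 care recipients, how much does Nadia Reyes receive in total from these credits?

Caregiver Credit: base = 5 × $1,112 = $5,560. income exceeds $245,800 by $43,450, which is 15 full-or-partial $3,000 increments; reduction = 15 × $110 = $1,650, leaving $3,910.
Rural Housing Credit: $289,250 is at or above $257,700, so the credit is $0.
Total: $3,910 + $0 = $3,910.

$3,910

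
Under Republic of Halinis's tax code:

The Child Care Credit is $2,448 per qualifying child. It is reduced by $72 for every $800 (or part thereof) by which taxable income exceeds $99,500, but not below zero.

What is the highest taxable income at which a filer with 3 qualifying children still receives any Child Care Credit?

Full credit = 3 × $2,448 = $7,344.
After 101 increments the reduction is 101 × $72 = $7,272, leaving $72; one more increment wipes it out. Increment 101 ends at excess 101 × $800 = $80,800, so the highest qualifying income is $99,500 + $80,800 = $180,300.

$180,300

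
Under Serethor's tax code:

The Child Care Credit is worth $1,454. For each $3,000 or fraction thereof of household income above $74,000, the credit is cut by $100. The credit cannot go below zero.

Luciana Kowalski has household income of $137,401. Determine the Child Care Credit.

$0

Child Care Credit: income exceeds $74,000 by $63,401 → 22 increments × $100 = $2,200 ≥ base, so the credit is $0.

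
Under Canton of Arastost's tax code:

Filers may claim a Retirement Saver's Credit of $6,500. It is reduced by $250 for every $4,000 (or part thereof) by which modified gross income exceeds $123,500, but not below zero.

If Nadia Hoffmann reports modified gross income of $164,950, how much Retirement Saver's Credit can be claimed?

$3,750

Retirement Saver's Credit: income exceeds $123,500 by $41,450, which is 11 full-or-partial $4,000 increments; reduction = 11 × $250 = $2,750, leaving $3,750.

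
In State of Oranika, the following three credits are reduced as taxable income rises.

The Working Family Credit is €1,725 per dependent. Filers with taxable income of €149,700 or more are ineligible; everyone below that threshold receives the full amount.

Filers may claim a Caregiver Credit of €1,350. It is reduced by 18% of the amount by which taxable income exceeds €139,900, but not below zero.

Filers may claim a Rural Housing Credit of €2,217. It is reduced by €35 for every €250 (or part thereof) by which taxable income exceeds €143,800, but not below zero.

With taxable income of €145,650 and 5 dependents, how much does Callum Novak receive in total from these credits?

€10,877

Working Family Credit: base = 5 × €1,725 = €8,625. €145,650 is below the €149,700 cutoff, so the full €8,625 applies.
Caregiver Credit: 18% of the €5,750 excess over €139,900 is €1,035; credit = €1,350 − €1,035 = €315.
Rural Housing Credit: income exceeds €143,800 by €1,850, which is 8 full-or-partial €250 increments; reduction = 8 × €35 = €280, leaving €1,937.
Total: €8,625 + €315 + €1,937 = €10,877.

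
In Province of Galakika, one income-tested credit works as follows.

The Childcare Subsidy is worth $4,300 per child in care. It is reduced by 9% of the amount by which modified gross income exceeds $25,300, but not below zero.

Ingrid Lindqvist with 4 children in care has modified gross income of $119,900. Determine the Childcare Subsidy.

$8,686

Childcare Subsidy: base = 4 × $4,300 = $17,200. 9% of the $94,600 excess over $25,300 is $8,514; credit = $17,200 − $8,514 = $8,686.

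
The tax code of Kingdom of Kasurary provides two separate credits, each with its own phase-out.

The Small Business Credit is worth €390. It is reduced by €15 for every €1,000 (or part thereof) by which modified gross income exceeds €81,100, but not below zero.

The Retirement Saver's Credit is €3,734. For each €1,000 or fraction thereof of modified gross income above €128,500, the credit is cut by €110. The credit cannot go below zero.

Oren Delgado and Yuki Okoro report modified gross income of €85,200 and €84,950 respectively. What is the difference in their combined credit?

Oren (€85,200): Small Business Credit: income exceeds €81,100 by €4,100, which is 5 full-or-partial €1,000 increments; reduction = 5 × €15 = €75, leaving €315. Retirement Saver's Credit: €85,200 is at or below the €128,500 threshold, so the full €3,734 applies. total €315 + €3,734 = €4,049
Yuki (€84,950): Small Business Credit: income exceeds €81,100 by €3,850, which is 4 full-or-partial €1,000 increments; reduction = 4 × €15 = €60, leaving €330. Retirement Saver's Credit: €84,950 is at or below the €128,500 threshold, so the full €3,734 applies. total €330 + €3,734 = €4,064
Difference: |€4,049 − €4,064| = €15.

€15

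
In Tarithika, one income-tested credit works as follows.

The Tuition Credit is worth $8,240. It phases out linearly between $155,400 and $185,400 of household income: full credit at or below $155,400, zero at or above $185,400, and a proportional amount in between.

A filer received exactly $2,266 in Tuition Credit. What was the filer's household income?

$2,266 is 2,266/8,240 of the full $8,240, so 5,974/8,240 of the $30,000 range has been used: income = $155,400 + $30,000 × 5,974/8,240 = $177,150.

$177,150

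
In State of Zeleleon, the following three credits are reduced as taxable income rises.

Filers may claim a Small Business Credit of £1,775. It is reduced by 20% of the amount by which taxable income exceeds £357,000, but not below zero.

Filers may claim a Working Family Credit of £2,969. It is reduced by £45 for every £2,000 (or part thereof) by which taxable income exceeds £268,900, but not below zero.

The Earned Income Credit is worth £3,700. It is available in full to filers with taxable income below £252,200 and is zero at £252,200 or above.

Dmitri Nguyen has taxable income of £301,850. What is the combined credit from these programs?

Small Business Credit: £301,850 is at or below the £357,000 threshold, so the full £1,775 applies.
Working Family Credit: income exceeds £268,900 by £32,950, which is 17 full-or-partial £2,000 increments; reduction = 17 × £45 = £765, leaving £2,204.
Earned Income Credit: £301,850 meets or exceeds the £252,200 cutoff, so the credit is £0.
Total: £1,775 + £2,204 + £0 = £3,979.

£3,979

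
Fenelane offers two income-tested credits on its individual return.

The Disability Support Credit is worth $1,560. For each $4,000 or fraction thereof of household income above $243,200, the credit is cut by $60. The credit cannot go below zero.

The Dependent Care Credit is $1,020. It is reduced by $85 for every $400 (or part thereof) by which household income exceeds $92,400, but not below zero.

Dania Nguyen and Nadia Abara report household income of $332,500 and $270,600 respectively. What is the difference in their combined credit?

$960

Dania ($332,500): Disability Support Credit: income exceeds $243,200 by $89,300, which is 23 full-or-partial $4,000 increments; reduction = 23 × $60 = $1,380, leaving $180. Dependent Care Credit: income exceeds $92,400 by $240,100 → 601 increments × $85 = $51,085 ≥ base, so the credit is $0. total $180 + $0 = $180
Nadia ($270,600): Disability Support Credit: income exceeds $243,200 by $27,400, which is 7 full-or-partial $4,000 increments; reduction = 7 × $60 = $420, leaving $1,140. Dependent Care Credit: income exceeds $92,400 by $178,200 → 446 increments × $85 = $37,910 ≥ base, so the credit is $0. total $1,140 + $0 = $1,140
Difference: |$180 − $1,140| = $960.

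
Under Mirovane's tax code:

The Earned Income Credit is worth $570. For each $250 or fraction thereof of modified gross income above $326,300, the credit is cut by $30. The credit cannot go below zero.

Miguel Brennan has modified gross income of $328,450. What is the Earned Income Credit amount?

Earned Income Credit: income exceeds $326,300 by $2,150, which is 9 full-or-partial $250 increments; reduction = 9 × $30 = $270, leaving $300.

$300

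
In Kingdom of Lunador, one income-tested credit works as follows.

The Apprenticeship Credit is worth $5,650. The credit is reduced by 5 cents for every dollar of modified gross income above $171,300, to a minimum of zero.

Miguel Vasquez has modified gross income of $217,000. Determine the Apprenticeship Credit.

Apprenticeship Credit: 5% of the $45,700 excess over $171,300 is $2,285; credit = $5,650 − $2,285 = $3,365.

$3,365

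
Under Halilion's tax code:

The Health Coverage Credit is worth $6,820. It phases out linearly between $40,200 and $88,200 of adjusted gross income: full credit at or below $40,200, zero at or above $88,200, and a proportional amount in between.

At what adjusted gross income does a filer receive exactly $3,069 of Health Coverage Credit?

$66,600

$3,069 is 3,069/6,820 of the full $6,820, so 3,751/6,820 of the $48,000 range has been used: income = $40,200 + $48,000 × 3,751/6,820 = $66,600.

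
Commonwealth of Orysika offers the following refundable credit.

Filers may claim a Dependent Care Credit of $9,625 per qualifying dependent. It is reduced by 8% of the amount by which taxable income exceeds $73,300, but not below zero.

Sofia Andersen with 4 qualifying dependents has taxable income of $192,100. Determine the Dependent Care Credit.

Dependent Care Credit: base = 4 × $9,625 = $38,500. 8% of the $118,800 excess over $73,300 is $9,504; credit = $38,500 − $9,504 = $28,996.

$28,996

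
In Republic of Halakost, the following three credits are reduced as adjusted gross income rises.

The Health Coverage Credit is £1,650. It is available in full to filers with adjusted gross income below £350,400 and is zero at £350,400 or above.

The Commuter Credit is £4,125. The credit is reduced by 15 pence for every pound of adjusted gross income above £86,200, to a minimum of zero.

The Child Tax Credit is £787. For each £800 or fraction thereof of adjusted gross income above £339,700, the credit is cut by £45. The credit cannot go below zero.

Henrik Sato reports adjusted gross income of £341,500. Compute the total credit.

£2,302

Health Coverage Credit: £341,500 is below the £350,400 cutoff, so the full £1,650 applies.
Commuter Credit: 15% of the £255,300 excess over £86,200 is £38,295 ≥ base, so the credit is £0.
Child Tax Credit: income exceeds £339,700 by £1,800, which is 3 full-or-partial £800 increments; reduction = 3 × £45 = £135, leaving £652.
Total: £1,650 + £0 + £652 = £2,302.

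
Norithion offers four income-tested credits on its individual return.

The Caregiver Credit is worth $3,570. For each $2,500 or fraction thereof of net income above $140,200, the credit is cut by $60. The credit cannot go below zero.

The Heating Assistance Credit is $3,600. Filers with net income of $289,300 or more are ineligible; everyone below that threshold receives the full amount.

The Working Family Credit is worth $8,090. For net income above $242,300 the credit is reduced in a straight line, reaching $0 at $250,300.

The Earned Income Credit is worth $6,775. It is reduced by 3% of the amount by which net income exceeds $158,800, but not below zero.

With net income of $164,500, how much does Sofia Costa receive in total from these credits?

Caregiver Credit: income exceeds $140,200 by $24,300, which is 10 full-or-partial $2,500 increments; reduction = 10 × $60 = $600, leaving $2,970.
Heating Assistance Credit: $164,500 is below the $289,300 cutoff, so the full $3,600 applies.
Working Family Credit: $164,500 is at or below the $242,300 threshold, so the full $8,090 applies.
Earned Income Credit: 3% of the $5,700 excess over $158,800 is $171; credit = $6,775 − $171 = $6,604.
Total: $2,970 + $3,600 + $8,090 + $6,604 = $21,264.

$21,264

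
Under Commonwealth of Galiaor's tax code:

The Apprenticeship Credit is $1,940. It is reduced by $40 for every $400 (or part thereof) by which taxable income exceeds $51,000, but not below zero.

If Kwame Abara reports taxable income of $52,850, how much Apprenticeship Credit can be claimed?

Apprenticeship Credit: income exceeds $51,000 by $1,850, which is 5 full-or-partial $400 increments; reduction = 5 × $40 = $200, leaving $1,740.

$1,740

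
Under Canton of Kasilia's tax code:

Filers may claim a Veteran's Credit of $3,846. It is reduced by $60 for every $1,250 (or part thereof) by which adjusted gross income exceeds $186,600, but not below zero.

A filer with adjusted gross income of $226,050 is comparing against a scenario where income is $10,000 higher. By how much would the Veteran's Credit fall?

At $226,050 — income exceeds $186,600 by $39,450, which is 32 full-or-partial $1,250 increments; reduction = 32 × $60 = $1,920, leaving $1,926.
At $236,050 — income exceeds $186,600 by $49,450, which is 40 full-or-partial $1,250 increments; reduction = 40 × $60 = $2,400, leaving $1,446.
Lost: $1,926 − $1,446 = $480.

$480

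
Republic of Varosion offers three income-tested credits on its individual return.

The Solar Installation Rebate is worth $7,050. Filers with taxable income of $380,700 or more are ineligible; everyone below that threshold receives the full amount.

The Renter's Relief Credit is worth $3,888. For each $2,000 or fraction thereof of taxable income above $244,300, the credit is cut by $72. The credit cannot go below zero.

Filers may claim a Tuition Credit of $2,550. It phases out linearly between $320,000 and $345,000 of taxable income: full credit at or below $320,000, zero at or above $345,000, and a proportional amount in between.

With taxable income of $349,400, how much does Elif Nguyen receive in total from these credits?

$7,122

Solar Installation Rebate: $349,400 is below the $380,700 cutoff, so the full $7,050 applies.
Renter's Relief Credit: income exceeds $244,300 by $105,100, which is 53 full-or-partial $2,000 increments; reduction = 53 × $72 = $3,816, leaving $72.
Tuition Credit: $349,400 is at or above $345,000, so the credit is $0.
Total: $7,050 + $72 + $0 = $7,122.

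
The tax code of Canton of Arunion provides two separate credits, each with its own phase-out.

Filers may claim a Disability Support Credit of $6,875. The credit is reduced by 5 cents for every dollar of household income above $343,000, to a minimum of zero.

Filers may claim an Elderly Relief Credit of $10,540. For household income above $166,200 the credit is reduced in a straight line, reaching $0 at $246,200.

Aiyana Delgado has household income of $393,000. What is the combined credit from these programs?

Disability Support Credit: 5% of the $50,000 excess over $343,000 is $2,500; credit = $6,875 − $2,500 = $4,375.
Elderly Relief Credit: $393,000 is at or above $246,200, so the credit is $0.
Total: $4,375 + $0 = $4,375.

$4,375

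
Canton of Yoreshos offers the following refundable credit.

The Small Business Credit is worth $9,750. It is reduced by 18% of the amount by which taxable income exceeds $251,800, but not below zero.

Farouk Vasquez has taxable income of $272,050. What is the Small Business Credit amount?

Small Business Credit: 18% of the $20,250 excess over $251,800 is $3,645; credit = $9,750 − $3,645 = $6,105.

$6,105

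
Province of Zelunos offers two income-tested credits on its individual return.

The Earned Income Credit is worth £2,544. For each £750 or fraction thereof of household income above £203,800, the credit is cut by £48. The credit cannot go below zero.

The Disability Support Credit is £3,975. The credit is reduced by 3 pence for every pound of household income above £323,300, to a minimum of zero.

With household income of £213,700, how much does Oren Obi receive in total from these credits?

£5,847

Earned Income Credit: income exceeds £203,800 by £9,900, which is 14 full-or-partial £750 increments; reduction = 14 × £48 = £672, leaving £1,872.
Disability Support Credit: £213,700 is at or below the £323,300 threshold, so the full £3,975 applies.
Total: £1,872 + £3,975 = £5,847.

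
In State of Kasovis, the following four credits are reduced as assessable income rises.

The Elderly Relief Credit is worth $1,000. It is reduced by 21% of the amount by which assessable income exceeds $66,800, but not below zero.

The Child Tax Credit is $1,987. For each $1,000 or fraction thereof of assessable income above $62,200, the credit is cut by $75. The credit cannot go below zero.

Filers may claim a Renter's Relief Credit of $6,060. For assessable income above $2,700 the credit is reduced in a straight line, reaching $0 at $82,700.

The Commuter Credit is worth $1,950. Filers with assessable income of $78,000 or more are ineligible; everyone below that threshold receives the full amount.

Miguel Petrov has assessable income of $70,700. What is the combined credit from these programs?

$4,352

Elderly Relief Credit: 21% of the $3,900 excess over $66,800 is $819; credit = $1,000 − $819 = $181.
Child Tax Credit: income exceeds $62,200 by $8,500, which is 9 full-or-partial $1,000 increments; reduction = 9 × $75 = $675, leaving $1,312.
Renter's Relief Credit: $70,700 is $68,000 into a $80,000 phase-out range, leaving 12,000/80,000 of the credit: $6,060 × 12,000/80,000 = $909.
Commuter Credit: $70,700 is below the $78,000 cutoff, so the full $1,950 applies.
Total: $181 + $1,312 + $909 + $1,950 = $4,352.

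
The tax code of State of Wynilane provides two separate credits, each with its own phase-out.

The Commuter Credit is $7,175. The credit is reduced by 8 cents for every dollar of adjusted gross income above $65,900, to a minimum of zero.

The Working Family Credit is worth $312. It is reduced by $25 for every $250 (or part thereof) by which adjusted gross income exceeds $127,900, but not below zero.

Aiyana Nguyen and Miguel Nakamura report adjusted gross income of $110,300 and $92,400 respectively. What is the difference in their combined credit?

Aiyana ($110,300): Commuter Credit: 8% of the $44,400 excess over $65,900 is $3,552; credit = $7,175 − $3,552 = $3,623. Working Family Credit: $110,300 is at or below the $127,900 threshold, so the full $312 applies. total $3,623 + $312 = $3,935
Miguel ($92,400): Commuter Credit: 8% of the $26,500 excess over $65,900 is $2,120; credit = $7,175 − $2,120 = $5,055. Working Family Credit: $92,400 is at or below the $127,900 threshold, so the full $312 applies. total $5,055 + $312 = $5,367
Difference: |$3,935 − $5,367| = $1,432.

$1,432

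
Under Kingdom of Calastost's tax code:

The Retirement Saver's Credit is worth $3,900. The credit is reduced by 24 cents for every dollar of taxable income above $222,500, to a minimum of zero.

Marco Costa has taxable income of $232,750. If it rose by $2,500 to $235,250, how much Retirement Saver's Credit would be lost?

$600

At $232,750 — 24% of the $10,250 excess over $222,500 is $2,460; credit = $3,900 − $2,460 = $1,440.
At $235,250 — 24% of the $12,750 excess over $222,500 is $3,060; credit = $3,900 − $3,060 = $840.
Lost: $1,440 − $840 = $600.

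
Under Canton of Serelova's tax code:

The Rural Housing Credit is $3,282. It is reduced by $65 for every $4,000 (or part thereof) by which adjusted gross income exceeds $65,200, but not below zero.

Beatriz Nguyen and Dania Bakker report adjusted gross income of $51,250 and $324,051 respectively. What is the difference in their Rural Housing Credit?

Beatriz ($51,250): Rural Housing Credit: $51,250 is at or below the $65,200 threshold, so the full $3,282 applies.
Dania ($324,051): Rural Housing Credit: income exceeds $65,200 by $258,851 → 65 increments × $65 = $4,225 ≥ base, so the credit is $0.
Difference: |$3,282 − $0| = $3,282.

$3,282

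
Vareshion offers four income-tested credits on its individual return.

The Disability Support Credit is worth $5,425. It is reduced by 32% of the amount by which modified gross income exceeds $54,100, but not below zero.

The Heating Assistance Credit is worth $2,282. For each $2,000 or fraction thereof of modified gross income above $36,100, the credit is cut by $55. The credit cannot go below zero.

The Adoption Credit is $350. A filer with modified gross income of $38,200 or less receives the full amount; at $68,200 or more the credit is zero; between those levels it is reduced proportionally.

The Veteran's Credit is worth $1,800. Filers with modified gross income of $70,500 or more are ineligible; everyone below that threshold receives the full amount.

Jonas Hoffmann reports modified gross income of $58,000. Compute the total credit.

Disability Support Credit: 32% of the $3,900 excess over $54,100 is $1,248; credit = $5,425 − $1,248 = $4,177.
Heating Assistance Credit: income exceeds $36,100 by $21,900, which is 11 full-or-partial $2,000 increments; reduction = 11 × $55 = $605, leaving $1,677.
Adoption Credit: $58,000 is $19,800 into a $30,000 phase-out range, leaving 10,200/30,000 of the credit: $350 × 10,200/30,000 = $119.
Veteran's Credit: $58,000 is below the $70,500 cutoff, so the full $1,800 applies.
Total: $4,177 + $1,677 + $119 + $1,800 = $7,773.

$7,773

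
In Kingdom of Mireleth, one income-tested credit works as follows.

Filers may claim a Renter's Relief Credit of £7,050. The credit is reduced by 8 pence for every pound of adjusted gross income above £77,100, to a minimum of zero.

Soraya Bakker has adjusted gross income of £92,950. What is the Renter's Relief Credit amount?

£5,782

Renter's Relief Credit: 8% of the £15,850 excess over £77,100 is £1,268; credit = £7,050 − £1,268 = £5,782.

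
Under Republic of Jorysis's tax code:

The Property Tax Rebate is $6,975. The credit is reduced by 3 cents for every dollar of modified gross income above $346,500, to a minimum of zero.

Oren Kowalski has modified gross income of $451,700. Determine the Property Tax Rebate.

$3,819

Property Tax Rebate: 3% of the $105,200 excess over $346,500 is $3,156; credit = $6,975 − $3,156 = $3,819.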